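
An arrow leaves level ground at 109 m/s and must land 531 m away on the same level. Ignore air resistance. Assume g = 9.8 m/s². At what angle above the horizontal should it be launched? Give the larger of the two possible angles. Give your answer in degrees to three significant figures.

77.0°

R = v₀² sin 2θ / g gives sin 2θ = gR/v₀² = 9.80·531/109² = 0.4380.
2θ = 25.98° or 180° − 25.98° = 154.0°, so θ = 12.99° or 77.01°.
The larger angle is 77.01°.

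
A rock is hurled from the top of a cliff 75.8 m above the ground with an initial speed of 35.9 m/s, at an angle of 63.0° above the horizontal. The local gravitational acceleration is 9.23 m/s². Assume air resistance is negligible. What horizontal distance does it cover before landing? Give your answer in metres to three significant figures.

Horizontal component vₓ = 35.90 cos 63.0° = 16.30 m/s; vertical v_y0 = 35.90 sin 63.0° = 31.99 m/s.
The projectile lands when y = 75.8 + (31.99) t − ½·9.23·t² = 0. Positive root: t = (31.99 + √(31.99² + 2·9.23·75.8)) / 9.23 = (31.99 + 49.22) / 9.23 = 8.798 s.
Horizontal distance: R = vₓ t = 16.30 × 8.798 = 143.4 m.

143 m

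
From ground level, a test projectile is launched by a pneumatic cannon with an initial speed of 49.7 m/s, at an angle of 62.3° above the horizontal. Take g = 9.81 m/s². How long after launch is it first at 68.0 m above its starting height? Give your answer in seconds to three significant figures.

1.98 s

Resolve: vₓ = 49.70 cos 62.3° = 23.10 m/s and v_y0 = 49.70 sin 62.3° = 44.00 m/s.
Height y(t) = 44.00 t − 4.905 t² = 68.0 gives 4.905 t² − 44.00 t + 68.0 = 0.
t = [44.00 ± √(44.00² − 2·9.81·68.0)] / 9.81 = (44.00 ± 24.54) / 9.81, so t = 1.984 s or t = 6.987 s.
The first (ascending) time is 1.984 s.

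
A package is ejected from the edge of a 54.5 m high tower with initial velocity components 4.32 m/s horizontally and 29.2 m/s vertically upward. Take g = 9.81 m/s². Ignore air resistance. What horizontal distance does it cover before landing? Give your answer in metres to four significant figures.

32.16 m

With up positive and y = 0 at the ground: y(t) = 54.5 + (29.20) t − 4.905 t². Setting y = 0 and taking the positive root: t = [29.20 + √(29.20² + 2·9.81·54.5)] / 9.81 = (29.20 + 43.84) / 9.81 = 7.445 s.
Horizontal distance: R = vₓ t = 4.320 × 7.445 = 32.16 m.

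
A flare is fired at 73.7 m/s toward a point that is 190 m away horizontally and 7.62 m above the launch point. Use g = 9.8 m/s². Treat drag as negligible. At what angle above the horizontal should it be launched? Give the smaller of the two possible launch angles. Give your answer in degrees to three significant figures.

Trajectory: y = x tanθ − g x² (1 + tan²θ)/(2v₀²). With x = 190, y = 7.62, v₀ = 73.7, g = 9.80:
32.57 tan²θ − 190 tanθ + (40.19) = 0.
tanθ = [190 ± √(190² − 4 × 32.57 × (40.19))] / (2 × 32.57) = (190 ± 175.7) / 65.13, giving tanθ = 0.2198 or 5.614.
θ = 12.40° or 79.90°; the smaller is 12.40°.

12.4°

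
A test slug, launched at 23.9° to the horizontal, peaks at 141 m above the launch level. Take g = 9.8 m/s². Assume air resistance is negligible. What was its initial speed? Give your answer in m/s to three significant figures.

130 m/s

At the peak v_y = 0, so v_y0 = √(2gH) = √(2 × 9.80 × 141) = 52.57 m/s.
v_y0 = v₀ sin θ ⇒ v₀ = 52.57 / sin 23.9° = 129.8 m/s.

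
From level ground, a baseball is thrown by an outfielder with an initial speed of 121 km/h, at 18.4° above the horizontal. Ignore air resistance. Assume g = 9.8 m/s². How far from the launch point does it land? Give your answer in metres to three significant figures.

Convert: 121 km/h = 121/3.6 = 33.61 m/s.
vₓ = 33.61 cos 18.4° = 31.89 m/s; v_y0 = 33.61 sin 18.4° = 10.61 m/s.
Flight time T = 2 v_y0 / g = 2.165 s.
Range: R = vₓ T = 31.89 × 2.165 = 69.05 m.

69.1 m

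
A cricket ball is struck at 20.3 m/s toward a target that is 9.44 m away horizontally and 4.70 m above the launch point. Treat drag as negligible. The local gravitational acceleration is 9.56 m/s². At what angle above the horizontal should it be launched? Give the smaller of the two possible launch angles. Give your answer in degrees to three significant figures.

Trajectory: y = x tanθ − g x² (1 + tan²θ)/(2v₀²). With x = 9.44, y = 4.70, v₀ = 20.3, g = 9.56:
1.034 tan²θ − 9.44 tanθ + (5.734) = 0.
tanθ = [9.44 ± √(9.44² − 4 × 1.034 × (5.734))] / (2 × 1.034) = (9.44 ± 8.087) / 2.067, giving tanθ = 0.6542 or 8.478.
θ = 33.19° or 83.27°; the smaller is 33.19°.

33.2°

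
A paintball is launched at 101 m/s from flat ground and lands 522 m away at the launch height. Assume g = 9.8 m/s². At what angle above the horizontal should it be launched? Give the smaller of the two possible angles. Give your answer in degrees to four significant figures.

15.05°

From R = (v₀²/g) sin 2θ: sin 2θ = 9.80 × 522 / 10201 = 0.5015.
2θ = 30.10° or 180° − 30.10° = 149.9°, so θ = 15.05° or 74.95°.
The smaller angle is 15.05°.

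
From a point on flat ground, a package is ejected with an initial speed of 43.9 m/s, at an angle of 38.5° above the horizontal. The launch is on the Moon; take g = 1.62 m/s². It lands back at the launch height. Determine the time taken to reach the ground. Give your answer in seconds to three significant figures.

33.7 s

vₓ = 43.90 cos 38.5° = 34.36 m/s; v_y0 = 43.90 sin 38.5° = 27.33 m/s.
Time of flight on level ground: T = 2 v_y0 / g = 2 × 27.33 / 1.62 = 33.74 s.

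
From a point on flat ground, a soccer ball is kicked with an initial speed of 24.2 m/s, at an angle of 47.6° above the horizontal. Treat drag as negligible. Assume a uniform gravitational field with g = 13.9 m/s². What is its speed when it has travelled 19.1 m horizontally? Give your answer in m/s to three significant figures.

16.4 m/s

Components: vₓ = 24.20 cos 47.6° = 16.32 m/s, v_y0 = 24.20 sin 47.6° = 17.87 m/s.
At x = 19.1 m, t = x/vₓ = 19.1/16.32 = 1.170 s.
Vertical velocity there: v_y = v_y0 − g t = 17.87 − 13.9 × 1.170 = 1.601 m/s.
Speed: √(vₓ² + v_y²) = √(16.32² + 1.601²) = 16.40 m/s.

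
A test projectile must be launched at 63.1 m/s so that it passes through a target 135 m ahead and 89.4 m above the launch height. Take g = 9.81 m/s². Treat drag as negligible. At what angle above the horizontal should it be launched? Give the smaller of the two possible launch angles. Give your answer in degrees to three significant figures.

Trajectory: y = x tanθ − g x² (1 + tan²θ)/(2v₀²). With x = 135, y = 89.4, v₀ = 63.1, g = 9.81:
22.45 tan²θ − 135 tanθ + (111.9) = 0.
tanθ = [135 ± √(135² − 4 × 22.45 × (111.9))] / (2 × 22.45) = (135 ± 90.44) / 44.90, giving tanθ = 0.9923 or 5.021.
θ = 44.78° or 78.74°; the smaller is 44.78°.

44.8°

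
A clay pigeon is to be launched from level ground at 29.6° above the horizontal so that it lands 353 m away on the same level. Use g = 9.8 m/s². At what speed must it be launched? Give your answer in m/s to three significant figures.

Level-ground range: R = v₀² sin(2θ)/g, so v₀ = √(gR / sin 2θ).
v₀ = √(9.80 × 353 / sin 59.20°) = √(3459 / 0.8590) = √4027.4 = 63.46 m/s.

63.5 m/s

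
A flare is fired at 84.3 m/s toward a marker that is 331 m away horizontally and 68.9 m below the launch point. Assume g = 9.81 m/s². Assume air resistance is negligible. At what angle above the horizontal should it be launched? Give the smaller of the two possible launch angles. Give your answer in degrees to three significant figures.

Trajectory: y = x tanθ − g x² (1 + tan²θ)/(2v₀²). With x = 331, y = −68.9, v₀ = 84.3, g = 9.81:
75.62 tan²θ − 331 tanθ + (6.721) = 0.
tanθ = [331 ± √(331² − 4 × 75.62 × (6.721))] / (2 × 75.62) = (331 ± 327.9) / 151.2, giving tanθ = 0.02040 or 4.357.
θ = 1.169° or 77.07°; the smaller is 1.169°.

1.17°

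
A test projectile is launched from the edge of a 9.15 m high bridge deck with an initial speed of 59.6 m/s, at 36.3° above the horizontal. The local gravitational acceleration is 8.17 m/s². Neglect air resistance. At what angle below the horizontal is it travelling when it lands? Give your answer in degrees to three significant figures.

Horizontal component vₓ = 59.60 cos 36.3° = 48.03 m/s; vertical v_y0 = 59.60 sin 36.3° = 35.28 m/s.
The projectile lands when y = 9.15 + (35.28) t − ½·8.17·t² = 0. Positive root: t = (35.28 + √(35.28² + 2·8.17·9.15)) / 8.17 = (35.28 + 37.34) / 8.17 = 8.889 s.
At impact: v_y = v_y0 − g t = −37.34 m/s; vₓ = 48.03 m/s.
Angle below horizontal: arctan(|v_y|/vₓ) = arctan(37.34/48.03) = 37.86°.

37.9°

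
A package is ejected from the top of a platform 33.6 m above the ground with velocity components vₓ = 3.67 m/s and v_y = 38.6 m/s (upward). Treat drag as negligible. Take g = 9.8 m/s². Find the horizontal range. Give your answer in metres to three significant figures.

31.8 m

The projectile lands when y = 33.6 + (38.60) t − ½·9.80·t² = 0. Positive root: t = (38.60 + √(38.60² + 2·9.80·33.6)) / 9.80 = (38.60 + 46.35) / 9.80 = 8.669 s.
Horizontal distance: R = vₓ t = 3.670 × 8.669 = 31.81 m.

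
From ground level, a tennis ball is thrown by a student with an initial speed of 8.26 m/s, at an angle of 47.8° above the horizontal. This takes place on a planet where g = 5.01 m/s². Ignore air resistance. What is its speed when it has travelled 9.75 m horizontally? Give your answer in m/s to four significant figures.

6.164 m/s

vₓ = 8.260 cos 47.8° = 5.548 m/s; v_y0 = 8.260 sin 47.8° = 6.119 m/s.
At x = 9.75 m, t = x/vₓ = 9.75/5.548 = 1.757 s.
Vertical velocity there: v_y = v_y0 − g t = 6.119 − 5.01 × 1.757 = −2.685 m/s.
Speed: √(vₓ² + v_y²) = √(5.548² + 2.685²) = 6.164 m/s.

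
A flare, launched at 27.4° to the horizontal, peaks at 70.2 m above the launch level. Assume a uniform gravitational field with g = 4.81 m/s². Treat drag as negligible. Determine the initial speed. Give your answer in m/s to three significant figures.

At the peak v_y = 0, so v_y0 = √(2gH) = √(2 × 4.81 × 70.2) = 25.99 m/s.
v_y0 = v₀ sin θ ⇒ v₀ = 25.99 / sin 27.4° = 56.47 m/s.

56.5 m/s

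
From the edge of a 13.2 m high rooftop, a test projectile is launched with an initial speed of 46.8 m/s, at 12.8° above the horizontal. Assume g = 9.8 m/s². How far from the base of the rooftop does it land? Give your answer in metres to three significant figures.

Horizontal component vₓ = 46.80 cos 12.8° = 45.64 m/s; vertical v_y0 = 46.80 sin 12.8° = 10.37 m/s.
The projectile lands when y = 13.2 + (10.37) t − ½·9.80·t² = 0. Positive root: t = (10.37 + √(10.37² + 2·9.80·13.2)) / 9.80 = (10.37 + 19.14) / 9.80 = 3.011 s.
Horizontal distance: R = vₓ t = 45.64 × 3.011 = 137.4 m.

137 m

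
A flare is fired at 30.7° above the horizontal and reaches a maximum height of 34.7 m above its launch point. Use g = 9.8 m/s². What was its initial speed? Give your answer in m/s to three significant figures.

51.1 m/s

At the peak v_y = 0, so v_y0 = √(2gH) = √(2 × 9.80 × 34.7) = 26.08 m/s.
v_y0 = v₀ sin θ ⇒ v₀ = 26.08 / sin 30.7° = 51.08 m/s.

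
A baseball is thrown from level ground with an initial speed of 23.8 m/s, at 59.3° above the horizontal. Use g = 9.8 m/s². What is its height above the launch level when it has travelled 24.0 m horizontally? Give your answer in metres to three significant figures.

21.3 m

Resolve: vₓ = 23.80 cos 59.3° = 12.15 m/s and v_y0 = 23.80 sin 59.3° = 20.46 m/s.
At x = 24.0 m, t = x/vₓ = 24.0/12.15 = 1.975 s.
Height: y = v_y0 t − ½ g t² = 20.46 × 1.975 − 4.900 × 1.975² = 40.42 − 19.12 = 21.30 m.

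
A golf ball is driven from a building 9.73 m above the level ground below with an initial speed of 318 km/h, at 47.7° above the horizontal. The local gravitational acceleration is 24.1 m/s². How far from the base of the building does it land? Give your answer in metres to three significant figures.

Convert: 318 km/h = 318/3.6 = 88.33 m/s.
vₓ = 88.33 cos 47.7° = 59.45 m/s; v_y0 = 88.33 sin 47.7° = 65.33 m/s.
The projectile lands when y = 9.73 + (65.33) t − ½·24.1·t² = 0. Positive root: t = (65.33 + √(65.33² + 2·24.1·9.73)) / 24.1 = (65.33 + 68.83) / 24.1 = 5.567 s.
Horizontal distance: R = vₓ t = 59.45 × 5.567 = 331.0 m.

331 m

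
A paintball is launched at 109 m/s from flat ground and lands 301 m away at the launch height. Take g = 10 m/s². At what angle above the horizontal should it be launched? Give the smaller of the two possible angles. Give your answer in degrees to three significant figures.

From R = (v₀²/g) sin 2θ: sin 2θ = 10.0 × 301 / 11881 = 0.2533.
2θ = 14.68° or 180° − 14.68° = 165.3°, so θ = 7.338° or 82.66°.
The smaller angle is 7.338°.

7.34°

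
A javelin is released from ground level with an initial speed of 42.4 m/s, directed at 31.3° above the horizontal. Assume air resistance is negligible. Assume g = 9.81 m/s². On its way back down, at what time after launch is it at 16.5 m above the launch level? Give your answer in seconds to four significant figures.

3.541 s

Resolve: vₓ = 42.40 cos 31.3° = 36.23 m/s and v_y0 = 42.40 sin 31.3° = 22.03 m/s.
Set y = v_y0 t − ½ g t² = 16.5: 4.905 t² − 22.03 t + 16.5 = 0.
Quadratic formula: t = (22.03 ± √161.49) / 9.81 = (22.03 ± 12.71) / 9.81 → t = 0.9500 s or 3.541 s.
The descending-branch root is 3.541 s.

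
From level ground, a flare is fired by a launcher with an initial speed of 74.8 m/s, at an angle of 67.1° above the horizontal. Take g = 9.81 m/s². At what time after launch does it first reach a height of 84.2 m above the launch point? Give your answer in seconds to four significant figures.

Horizontal component vₓ = 74.80 cos 67.1° = 29.11 m/s; vertical v_y0 = 74.80 sin 67.1° = 68.90 m/s.
Set y = v_y0 t − ½ g t² = 84.2: 4.905 t² − 68.90 t + 84.2 = 0.
t = [68.90 ± √(68.90² − 2·9.81·84.2)] / 9.81 = (68.90 ± 55.64) / 9.81, so t = 1.352 s or t = 12.70 s.
The first (ascending) time is 1.352 s.

1.352 s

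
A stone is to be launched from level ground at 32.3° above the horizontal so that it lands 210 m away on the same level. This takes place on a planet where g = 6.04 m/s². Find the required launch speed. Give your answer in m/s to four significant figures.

Level-ground range: R = v₀² sin(2θ)/g, so v₀ = √(gR / sin 2θ).
v₀ = √(6.04 × 210 / sin 64.60°) = √(1268 / 0.9033) = √1404.1 = 37.47 m/s.

37.47 m/s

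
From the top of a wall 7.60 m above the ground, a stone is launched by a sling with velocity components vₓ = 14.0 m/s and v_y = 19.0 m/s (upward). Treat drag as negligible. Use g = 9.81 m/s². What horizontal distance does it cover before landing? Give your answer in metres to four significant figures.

59.35 m

With up positive and y = 0 at the ground: y(t) = 7.60 + (19.00) t − 4.905 t². Setting y = 0 and taking the positive root: t = [19.00 + √(19.00² + 2·9.81·7.60)] / 9.81 = (19.00 + 22.59) / 9.81 = 4.239 s.
Horizontal distance: R = vₓ t = 14.00 × 4.239 = 59.35 m.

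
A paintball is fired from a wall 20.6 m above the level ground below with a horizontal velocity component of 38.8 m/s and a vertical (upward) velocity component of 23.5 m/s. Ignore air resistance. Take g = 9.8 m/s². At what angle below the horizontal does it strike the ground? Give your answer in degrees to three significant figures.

38.6°

The projectile lands when y = 20.6 + (23.50) t − ½·9.80·t² = 0. Positive root: t = (23.50 + √(23.50² + 2·9.80·20.6)) / 9.80 = (23.50 + 30.92) / 9.80 = 5.553 s.
At impact: v_y = v_y0 − g t = −30.92 m/s; vₓ = 38.80 m/s.
Angle below horizontal: arctan(|v_y|/vₓ) = arctan(30.92/38.80) = 38.55°.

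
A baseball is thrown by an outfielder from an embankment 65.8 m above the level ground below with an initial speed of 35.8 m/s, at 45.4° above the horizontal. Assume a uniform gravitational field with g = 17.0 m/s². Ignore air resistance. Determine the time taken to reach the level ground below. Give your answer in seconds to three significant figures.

Horizontal component vₓ = 35.80 cos 45.4° = 25.14 m/s; vertical v_y0 = 35.80 sin 45.4° = 25.49 m/s.
Vertical motion (up positive, ground at y = 0): 8.500 t² − (25.49) t − 65.8 = 0, so t = (25.49 + √(25.49² + 2·17.0·65.8)) / 17.0 = (25.49 + 53.73) / 17.0 = 4.660 s.

4.66 s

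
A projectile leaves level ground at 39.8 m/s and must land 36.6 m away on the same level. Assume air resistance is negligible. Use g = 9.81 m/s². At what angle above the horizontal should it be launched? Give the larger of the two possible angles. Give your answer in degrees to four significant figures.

From R = (v₀²/g) sin 2θ: sin 2θ = 9.81 × 36.6 / 1584.0 = 0.2267.
2θ = 13.10° or 180° − 13.10° = 166.9°, so θ = 6.550° or 83.45°.
The larger angle is 83.45°.

83.45°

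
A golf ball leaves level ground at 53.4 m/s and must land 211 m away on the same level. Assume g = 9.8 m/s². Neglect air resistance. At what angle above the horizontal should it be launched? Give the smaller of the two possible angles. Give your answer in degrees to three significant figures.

23.2°

From R = (v₀²/g) sin 2θ: sin 2θ = 9.80 × 211 / 2851.6 = 0.7251.
2θ = 46.48° or 180° − 46.48° = 133.5°, so θ = 23.24° or 66.76°.
The smaller angle is 23.24°.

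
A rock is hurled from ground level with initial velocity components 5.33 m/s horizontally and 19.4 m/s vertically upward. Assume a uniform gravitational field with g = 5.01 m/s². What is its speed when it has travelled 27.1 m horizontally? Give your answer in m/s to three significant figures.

Time to reach x = 27.1 m: t = x/vₓ = 27.1/5.330 = 5.084 s.
Vertical velocity there: v_y = v_y0 − g t = 19.40 − 5.01 × 5.084 = −6.073 m/s.
Speed: √(vₓ² + v_y²) = √(5.330² + 6.073²) = 8.080 m/s.

8.08 m/s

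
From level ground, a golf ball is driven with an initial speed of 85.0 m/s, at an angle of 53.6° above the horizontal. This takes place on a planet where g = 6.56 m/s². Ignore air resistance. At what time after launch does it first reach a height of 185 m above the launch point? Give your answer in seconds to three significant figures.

Components: vₓ = 85.00 cos 53.6° = 50.44 m/s, v_y0 = 85.00 sin 53.6° = 68.42 m/s.
Set y = v_y0 t − ½ g t² = 185: 3.280 t² − 68.42 t + 185 = 0.
Quadratic formula: t = (68.42 ± √2253.5) / 6.56 = (68.42 ± 47.47) / 6.56 → t = 3.193 s or 17.67 s.
The first (ascending) time is 3.193 s.

3.19 s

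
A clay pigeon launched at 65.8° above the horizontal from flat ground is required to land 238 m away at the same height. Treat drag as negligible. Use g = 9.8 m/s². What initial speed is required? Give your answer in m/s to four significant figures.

55.85 m/s

On level ground R = v₀² sin 2θ / g ⇒ v₀ = √(gR / sin 2θ).
v₀ = √(9.80 × 238 / sin 131.6°) = √(2332 / 0.7478) = √3119.0 = 55.85 m/s.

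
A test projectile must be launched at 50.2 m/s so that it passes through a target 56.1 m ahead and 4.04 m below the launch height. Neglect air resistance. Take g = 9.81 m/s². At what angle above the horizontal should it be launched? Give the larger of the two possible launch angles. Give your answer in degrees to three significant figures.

83.7°

Trajectory: y = x tanθ − g x² (1 + tan²θ)/(2v₀²). With x = 56.1, y = −4.04, v₀ = 50.2, g = 9.81:
6.126 tan²θ − 56.1 tanθ + (2.086) = 0.
tanθ = [56.1 ± √(56.1² − 4 × 6.126 × (2.086))] / (2 × 6.126) = (56.1 ± 55.64) / 12.25, giving tanθ = 0.03733 or 9.121.
θ = 2.138° or 83.74°; the larger is 83.74°.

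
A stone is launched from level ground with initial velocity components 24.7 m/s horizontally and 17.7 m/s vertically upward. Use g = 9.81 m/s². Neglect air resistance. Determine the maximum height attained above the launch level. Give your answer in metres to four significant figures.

15.97 m

Maximum height: H = v_y0² / (2g) = 17.70² / (2 × 9.81) = 15.97 m.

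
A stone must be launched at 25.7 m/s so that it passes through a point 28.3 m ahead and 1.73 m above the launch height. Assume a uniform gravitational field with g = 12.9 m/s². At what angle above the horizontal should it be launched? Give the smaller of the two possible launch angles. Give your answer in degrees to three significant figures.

20.6°

Trajectory: y = x tanθ − g x² (1 + tan²θ)/(2v₀²). With x = 28.3, y = 1.73, v₀ = 25.7, g = 12.9:
7.821 tan²θ − 28.3 tanθ + (9.551) = 0.
tanθ = [28.3 ± √(28.3² − 4 × 7.821 × (9.551))] / (2 × 7.821) = (28.3 ± 22.41) / 15.64, giving tanθ = 0.3767 or 3.242.
θ = 20.64° or 72.86°; the smaller is 20.64°.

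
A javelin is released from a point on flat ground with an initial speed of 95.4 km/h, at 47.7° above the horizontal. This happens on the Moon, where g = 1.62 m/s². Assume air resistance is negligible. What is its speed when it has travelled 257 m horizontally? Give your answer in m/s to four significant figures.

18.22 m/s

Convert: 95.4 km/h = 95.4/3.6 = 26.50 m/s.
vₓ = 26.50 cos 47.7° = 17.83 m/s; v_y0 = 26.50 sin 47.7° = 19.60 m/s.
x = vₓ t ⇒ t = 257/17.83 = 14.41 s.
Vertical velocity there: v_y = v_y0 − g t = 19.60 − 1.62 × 14.41 = −3.744 m/s.
Speed: √(vₓ² + v_y²) = √(17.83² + 3.744²) = 18.22 m/s.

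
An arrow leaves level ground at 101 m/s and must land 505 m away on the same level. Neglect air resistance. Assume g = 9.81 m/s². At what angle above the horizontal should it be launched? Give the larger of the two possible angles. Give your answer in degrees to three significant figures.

R = v₀² sin 2θ / g gives sin 2θ = gR/v₀² = 9.81·505/101² = 0.4856.
2θ = 29.05° or 180° − 29.05° = 150.9°, so θ = 14.53° or 75.47°.
The larger angle is 75.47°.

75.5°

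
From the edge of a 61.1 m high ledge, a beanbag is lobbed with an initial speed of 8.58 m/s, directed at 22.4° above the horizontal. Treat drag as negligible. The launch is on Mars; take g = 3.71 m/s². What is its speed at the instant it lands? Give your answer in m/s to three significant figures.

Components: vₓ = 8.580 cos 22.4° = 7.933 m/s, v_y0 = 8.580 sin 22.4° = 3.270 m/s.
Vertical motion (up positive, ground at y = 0): 1.855 t² − (3.270) t − 61.1 = 0, so t = (3.270 + √(3.270² + 2·3.71·61.1)) / 3.71 = (3.270 + 21.54) / 3.71 = 6.688 s.
Vertical velocity at impact: v_y = v_y0 − g t = 3.270 − 3.71 × 6.688 = −21.54 m/s.
Speed: |v| = √(vₓ² + v_y²) = √(7.933² + 21.54²) = 22.96 m/s.

23.0 m/s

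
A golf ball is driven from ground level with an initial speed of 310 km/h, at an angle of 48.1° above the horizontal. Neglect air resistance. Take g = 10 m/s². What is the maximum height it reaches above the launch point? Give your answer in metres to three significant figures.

205 m

Convert: 310 km/h = 310/3.6 = 86.11 m/s.
Resolve: vₓ = 86.11 cos 48.1° = 57.51 m/s and v_y0 = 86.11 sin 48.1° = 64.09 m/s.
Peak height H = v_y0² / (2g) = 4108.0 / 20.00 = 205.4 m.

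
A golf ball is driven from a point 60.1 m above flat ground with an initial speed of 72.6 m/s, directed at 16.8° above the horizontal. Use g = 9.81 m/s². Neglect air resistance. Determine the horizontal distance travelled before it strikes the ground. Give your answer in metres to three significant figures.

Components: vₓ = 72.60 cos 16.8° = 69.50 m/s, v_y0 = 72.60 sin 16.8° = 20.98 m/s.
The projectile lands when y = 60.1 + (20.98) t − ½·9.81·t² = 0. Positive root: t = (20.98 + √(20.98² + 2·9.81·60.1)) / 9.81 = (20.98 + 40.24) / 9.81 = 6.241 s.
Horizontal distance: R = vₓ t = 69.50 × 6.241 = 433.8 m.

434 m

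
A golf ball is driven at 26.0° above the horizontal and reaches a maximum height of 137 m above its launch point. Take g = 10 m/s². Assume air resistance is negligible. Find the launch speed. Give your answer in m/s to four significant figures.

119.4 m/s

At the peak v_y = 0, so v_y0 = √(2gH) = √(2 × 10.0 × 137) = 52.35 m/s.
v_y0 = v₀ sin θ ⇒ v₀ = 52.35 / sin 26.0° = 119.4 m/s.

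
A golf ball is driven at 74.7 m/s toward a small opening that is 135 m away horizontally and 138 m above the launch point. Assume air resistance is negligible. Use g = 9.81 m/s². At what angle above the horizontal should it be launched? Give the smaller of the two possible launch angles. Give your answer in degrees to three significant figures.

Trajectory: y = x tanθ − g x² (1 + tan²θ)/(2v₀²). With x = 135, y = 138, v₀ = 74.7, g = 9.81:
16.02 tan²θ − 135 tanθ + (154.0) = 0.
tanθ = [135 ± √(135² − 4 × 16.02 × (154.0))] / (2 × 16.02) = (135 ± 91.41) / 32.04, giving tanθ = 1.361 or 7.066.
θ = 53.68° or 81.95°; the smaller is 53.68°.

53.7°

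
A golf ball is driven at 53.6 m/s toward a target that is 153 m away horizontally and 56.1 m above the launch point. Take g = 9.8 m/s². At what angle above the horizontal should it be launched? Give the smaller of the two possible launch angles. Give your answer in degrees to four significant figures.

Trajectory: y = x tanθ − g x² (1 + tan²θ)/(2v₀²). With x = 153, y = 56.1, v₀ = 53.6, g = 9.80:
39.93 tan²θ − 153 tanθ + (96.03) = 0.
tanθ = [153 ± √(153² − 4 × 39.93 × (96.03))] / (2 × 39.93) = (153 ± 89.85) / 79.85, giving tanθ = 0.7908 or 3.041.
θ = 38.34° or 71.80°; the smaller is 38.34°.

38.34°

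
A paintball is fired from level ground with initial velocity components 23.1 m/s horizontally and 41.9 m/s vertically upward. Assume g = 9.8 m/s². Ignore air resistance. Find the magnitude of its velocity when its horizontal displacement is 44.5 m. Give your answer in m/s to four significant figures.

32.61 m/s

Time to reach x = 44.5 m: t = x/vₓ = 44.5/23.10 = 1.926 s.
Vertical velocity there: v_y = v_y0 − g t = 41.90 − 9.80 × 1.926 = 23.02 m/s.
Speed: √(vₓ² + v_y²) = √(23.10² + 23.02²) = 32.61 m/s.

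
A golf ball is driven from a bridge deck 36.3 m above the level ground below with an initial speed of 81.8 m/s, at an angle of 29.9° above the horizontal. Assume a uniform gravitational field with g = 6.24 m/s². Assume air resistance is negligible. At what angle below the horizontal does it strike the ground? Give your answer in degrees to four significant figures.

Horizontal component vₓ = 81.80 cos 29.9° = 70.91 m/s; vertical v_y0 = 81.80 sin 29.9° = 40.78 m/s.
With up positive and y = 0 at the ground: y(t) = 36.3 + (40.78) t − 3.120 t². Setting y = 0 and taking the positive root: t = [40.78 + √(40.78² + 2·6.24·36.3)] / 6.24 = (40.78 + 46.00) / 6.24 = 13.91 s.
At impact: v_y = v_y0 − g t = −46.00 m/s; vₓ = 70.91 m/s.
Angle below horizontal: arctan(|v_y|/vₓ) = arctan(46.00/70.91) = 32.97°.

32.97°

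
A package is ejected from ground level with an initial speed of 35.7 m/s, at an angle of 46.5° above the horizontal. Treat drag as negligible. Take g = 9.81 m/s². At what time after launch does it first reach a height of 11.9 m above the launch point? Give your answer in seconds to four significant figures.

0.5085 s

Components: vₓ = 35.70 cos 46.5° = 24.57 m/s, v_y0 = 35.70 sin 46.5° = 25.90 m/s.
Require v_y0 t − ½ g t² = 11.9, i.e. 4.905 t² − 25.90 t + 11.9 = 0.
t = [25.90 ± √(25.90² − 2·9.81·11.9)] / 9.81 = (25.90 ± 20.91) / 9.81, so t = 0.5085 s or t = 4.771 s.
The first (ascending) time is 0.5085 s.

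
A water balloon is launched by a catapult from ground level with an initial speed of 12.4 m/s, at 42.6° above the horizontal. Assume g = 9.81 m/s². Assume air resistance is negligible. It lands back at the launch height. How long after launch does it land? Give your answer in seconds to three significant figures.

Components: vₓ = 12.40 cos 42.6° = 9.128 m/s, v_y0 = 12.40 sin 42.6° = 8.393 m/s.
Landing at launch height ⇒ T = 2 v_y0 / g = 2 × 8.393 / 9.81 = 1.711 s.

1.71 s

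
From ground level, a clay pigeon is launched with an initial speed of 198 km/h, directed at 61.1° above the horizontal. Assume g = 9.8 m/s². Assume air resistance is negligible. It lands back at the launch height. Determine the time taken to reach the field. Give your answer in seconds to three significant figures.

9.83 s

Convert: 198 km/h = 198/3.6 = 55.00 m/s.
Resolve: vₓ = 55.00 cos 61.1° = 26.58 m/s and v_y0 = 55.00 sin 61.1° = 48.15 m/s.
Landing at launch height ⇒ T = 2 v_y0 / g = 2 × 48.15 / 9.80 = 9.827 s.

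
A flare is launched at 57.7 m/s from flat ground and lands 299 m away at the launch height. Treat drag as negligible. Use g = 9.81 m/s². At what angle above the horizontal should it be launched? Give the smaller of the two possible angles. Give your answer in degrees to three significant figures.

Level-ground range R = v₀² sin(2θ)/g ⇒ sin(2θ) = gR/v₀² = 9.81 × 299 / 57.7² = 0.8810.
2θ = 61.77° or 180° − 61.77° = 118.2°, so θ = 30.88° or 59.12°.
The smaller angle is 30.88°.

30.9°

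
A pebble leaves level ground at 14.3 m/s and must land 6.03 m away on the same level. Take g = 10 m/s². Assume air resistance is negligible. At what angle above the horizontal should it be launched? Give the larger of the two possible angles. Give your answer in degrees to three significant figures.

From R = (v₀²/g) sin 2θ: sin 2θ = 10.0 × 6.03 / 204.49 = 0.2949.
2θ = 17.15° or 180° − 17.15° = 162.8°, so θ = 8.575° or 81.42°.
The larger angle is 81.42°.

81.4°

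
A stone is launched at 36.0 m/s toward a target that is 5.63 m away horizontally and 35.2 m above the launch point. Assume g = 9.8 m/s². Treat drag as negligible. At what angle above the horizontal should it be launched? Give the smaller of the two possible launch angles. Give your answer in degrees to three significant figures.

82.4°

Trajectory: y = x tanθ − g x² (1 + tan²θ)/(2v₀²). With x = 5.63, y = 35.2, v₀ = 36.0, g = 9.80:
0.1198 tan²θ − 5.63 tanθ + (35.32) = 0.
tanθ = [5.63 ± √(5.63² − 4 × 0.1198 × (35.32))] / (2 × 0.1198) = (5.63 ± 3.843) / 0.2397, giving tanθ = 7.457 or 39.52.
θ = 82.36° or 88.55°; the smaller is 82.36°.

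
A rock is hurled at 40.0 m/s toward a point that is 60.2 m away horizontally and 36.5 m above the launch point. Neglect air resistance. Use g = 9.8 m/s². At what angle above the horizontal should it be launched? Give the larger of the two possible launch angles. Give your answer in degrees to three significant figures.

Trajectory: y = x tanθ − g x² (1 + tan²θ)/(2v₀²). With x = 60.2, y = 36.5, v₀ = 40.0, g = 9.80:
11.10 tan²θ − 60.2 tanθ + (47.60) = 0.
tanθ = [60.2 ± √(60.2² − 4 × 11.10 × (47.60))] / (2 × 11.10) = (60.2 ± 38.87) / 22.20, giving tanθ = 0.9609 or 4.463.
θ = 43.86° or 77.37°; the larger is 77.37°.

77.4°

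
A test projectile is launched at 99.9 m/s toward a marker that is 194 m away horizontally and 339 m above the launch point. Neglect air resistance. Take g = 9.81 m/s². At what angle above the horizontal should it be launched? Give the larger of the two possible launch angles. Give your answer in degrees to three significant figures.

Trajectory: y = x tanθ − g x² (1 + tan²θ)/(2v₀²). With x = 194, y = 339, v₀ = 99.9, g = 9.81:
18.50 tan²θ − 194 tanθ + (357.5) = 0.
tanθ = [194 ± √(194² − 4 × 18.50 × (357.5))] / (2 × 18.50) = (194 ± 105.8) / 36.99, giving tanθ = 2.385 or 8.103.
θ = 67.25° or 82.96°; the larger is 82.96°.

83.0°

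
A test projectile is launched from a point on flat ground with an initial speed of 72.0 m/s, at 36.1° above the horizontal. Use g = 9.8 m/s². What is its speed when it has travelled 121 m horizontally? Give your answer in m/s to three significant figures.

Resolve: vₓ = 72.00 cos 36.1° = 58.18 m/s and v_y0 = 72.00 sin 36.1° = 42.42 m/s.
Time to reach x = 121 m: t = x/vₓ = 121/58.18 = 2.080 s.
Vertical velocity there: v_y = v_y0 − g t = 42.42 − 9.80 × 2.080 = 22.04 m/s.
Speed: √(vₓ² + v_y²) = √(58.18² + 22.04²) = 62.21 m/s.

62.2 m/s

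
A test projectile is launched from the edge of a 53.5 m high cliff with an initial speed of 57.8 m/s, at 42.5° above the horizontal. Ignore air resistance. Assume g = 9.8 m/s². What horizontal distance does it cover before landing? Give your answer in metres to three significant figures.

390 m

Components: vₓ = 57.80 cos 42.5° = 42.61 m/s, v_y0 = 57.80 sin 42.5° = 39.05 m/s.
Vertical motion (up positive, ground at y = 0): 4.900 t² − (39.05) t − 53.5 = 0, so t = (39.05 + √(39.05² + 2·9.80·53.5)) / 9.80 = (39.05 + 50.73) / 9.80 = 9.161 s.
Horizontal distance: R = vₓ t = 42.61 × 9.161 = 390.4 m.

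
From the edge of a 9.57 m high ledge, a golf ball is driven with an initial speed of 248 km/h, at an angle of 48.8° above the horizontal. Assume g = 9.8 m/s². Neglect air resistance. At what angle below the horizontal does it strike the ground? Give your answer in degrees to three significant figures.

Convert: 248 km/h = 248/3.6 = 68.89 m/s.
Resolve: vₓ = 68.89 cos 48.8° = 45.38 m/s and v_y0 = 68.89 sin 48.8° = 51.83 m/s.
Vertical motion (up positive, ground at y = 0): 4.900 t² − (51.83) t − 9.57 = 0, so t = (51.83 + √(51.83² + 2·9.80·9.57)) / 9.80 = (51.83 + 53.61) / 9.80 = 10.76 s.
At impact: v_y = v_y0 − g t = −53.61 m/s; vₓ = 45.38 m/s.
Angle below horizontal: arctan(|v_y|/vₓ) = arctan(53.61/45.38) = 49.76°.

49.8°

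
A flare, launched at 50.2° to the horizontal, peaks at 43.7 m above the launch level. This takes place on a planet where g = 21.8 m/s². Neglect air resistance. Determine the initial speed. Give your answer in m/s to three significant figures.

At the peak v_y = 0, so v_y0 = √(2gH) = √(2 × 21.8 × 43.7) = 43.65 m/s.
v_y0 = v₀ sin θ ⇒ v₀ = 43.65 / sin 50.2° = 56.81 m/s.

56.8 m/s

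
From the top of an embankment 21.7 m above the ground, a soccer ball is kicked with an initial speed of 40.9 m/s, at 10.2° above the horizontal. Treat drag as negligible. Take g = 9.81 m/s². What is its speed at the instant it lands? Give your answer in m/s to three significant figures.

Components: vₓ = 40.90 cos 10.2° = 40.25 m/s, v_y0 = 40.90 sin 10.2° = 7.243 m/s.
Vertical motion (up positive, ground at y = 0): 4.905 t² − (7.243) t − 21.7 = 0, so t = (7.243 + √(7.243² + 2·9.81·21.7)) / 9.81 = (7.243 + 21.87) / 9.81 = 2.967 s.
Vertical velocity at impact: v_y = v_y0 − g t = 7.243 − 9.81 × 2.967 = −21.87 m/s.
Speed: |v| = √(vₓ² + v_y²) = √(40.25² + 21.87²) = 45.81 m/s.

45.8 m/s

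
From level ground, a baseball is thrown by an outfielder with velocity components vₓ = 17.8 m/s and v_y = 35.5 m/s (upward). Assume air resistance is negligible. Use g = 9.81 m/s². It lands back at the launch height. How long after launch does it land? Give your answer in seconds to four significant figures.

7.238 s

Landing at launch height ⇒ T = 2 v_y0 / g = 2 × 35.50 / 9.81 = 7.238 s.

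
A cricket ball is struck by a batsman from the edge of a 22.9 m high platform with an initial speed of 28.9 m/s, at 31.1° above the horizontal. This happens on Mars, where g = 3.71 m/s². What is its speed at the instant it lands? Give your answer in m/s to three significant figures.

Components: vₓ = 28.90 cos 31.1° = 24.75 m/s, v_y0 = 28.90 sin 31.1° = 14.93 m/s.
Vertical motion (up positive, ground at y = 0): 1.855 t² − (14.93) t − 22.9 = 0, so t = (14.93 + √(14.93² + 2·3.71·22.9)) / 3.71 = (14.93 + 19.82) / 3.71 = 9.365 s.
Vertical velocity at impact: v_y = v_y0 − g t = 14.93 − 3.71 × 9.365 = −19.82 m/s.
Speed: |v| = √(vₓ² + v_y²) = √(24.75² + 19.82²) = 31.70 m/s.

31.7 m/s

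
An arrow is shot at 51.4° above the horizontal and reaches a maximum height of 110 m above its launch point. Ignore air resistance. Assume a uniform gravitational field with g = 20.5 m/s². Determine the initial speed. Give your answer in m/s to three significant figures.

At the peak v_y = 0, so v_y0 = √(2gH) = √(2 × 20.5 × 110) = 67.16 m/s.
v_y0 = v₀ sin θ ⇒ v₀ = 67.16 / sin 51.4° = 85.93 m/s.

85.9 m/s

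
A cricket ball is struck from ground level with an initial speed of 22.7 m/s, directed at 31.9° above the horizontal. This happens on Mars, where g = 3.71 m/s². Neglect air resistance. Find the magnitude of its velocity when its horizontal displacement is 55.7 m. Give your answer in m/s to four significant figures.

Resolve: vₓ = 22.70 cos 31.9° = 19.27 m/s and v_y0 = 22.70 sin 31.9° = 12.00 m/s.
x = vₓ t ⇒ t = 55.7/19.27 = 2.890 s.
Vertical velocity there: v_y = v_y0 − g t = 12.00 − 3.71 × 2.890 = 1.273 m/s.
Speed: √(vₓ² + v_y²) = √(19.27² + 1.273²) = 19.31 m/s.

19.31 m/s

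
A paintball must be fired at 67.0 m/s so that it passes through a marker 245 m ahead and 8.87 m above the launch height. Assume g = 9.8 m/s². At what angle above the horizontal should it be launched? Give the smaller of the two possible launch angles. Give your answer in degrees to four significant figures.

18.44°

Trajectory: y = x tanθ − g x² (1 + tan²θ)/(2v₀²). With x = 245, y = 8.87, v₀ = 67.0, g = 9.80:
65.52 tan²θ − 245 tanθ + (74.39) = 0.
tanθ = [245 ± √(245² − 4 × 65.52 × (74.39))] / (2 × 65.52) = (245 ± 201.3) / 131.0, giving tanθ = 0.3334 or 3.406.
θ = 18.44° or 73.64°; the smaller is 18.44°.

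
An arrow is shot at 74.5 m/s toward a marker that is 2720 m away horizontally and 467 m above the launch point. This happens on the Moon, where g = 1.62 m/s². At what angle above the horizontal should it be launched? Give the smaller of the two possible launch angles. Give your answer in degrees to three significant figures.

40.9°

Trajectory: y = x tanθ − g x² (1 + tan²θ)/(2v₀²). With x = 2720, y = 467, v₀ = 74.5, g = 1.62:
1080 tan²θ − 2720 tanθ + (1547) = 0.
tanθ = [2720 ± √(2720² − 4 × 1080 × (1547))] / (2 × 1080) = (2720 ± 847.5) / 2159, giving tanθ = 0.8671 or 1.652.
θ = 40.93° or 58.81°; the smaller is 40.93°.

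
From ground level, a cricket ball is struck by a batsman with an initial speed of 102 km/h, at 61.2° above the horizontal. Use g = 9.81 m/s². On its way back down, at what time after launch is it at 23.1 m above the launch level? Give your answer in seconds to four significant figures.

3.833 s

Convert: 102 km/h = 102/3.6 = 28.33 m/s.
Horizontal component vₓ = 28.33 cos 61.2° = 13.65 m/s; vertical v_y0 = 28.33 sin 61.2° = 24.83 m/s.
Height y(t) = 24.83 t − 4.905 t² = 23.1 gives 4.905 t² − 24.83 t + 23.1 = 0.
t = [24.83 ± √(24.83² − 2·9.81·23.1)] / 9.81 = (24.83 ± 12.78) / 9.81, so t = 1.229 s or t = 3.833 s.
The descending-branch root is 3.833 s.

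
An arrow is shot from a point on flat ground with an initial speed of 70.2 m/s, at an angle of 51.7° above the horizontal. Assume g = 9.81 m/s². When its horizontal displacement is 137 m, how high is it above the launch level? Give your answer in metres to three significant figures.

Components: vₓ = 70.20 cos 51.7° = 43.51 m/s, v_y0 = 70.20 sin 51.7° = 55.09 m/s.
At x = 137 m, t = x/vₓ = 137/43.51 = 3.149 s.
Height: y = v_y0 t − ½ g t² = 55.09 × 3.149 − 4.905 × 3.149² = 173.5 − 48.63 = 124.8 m.

125 m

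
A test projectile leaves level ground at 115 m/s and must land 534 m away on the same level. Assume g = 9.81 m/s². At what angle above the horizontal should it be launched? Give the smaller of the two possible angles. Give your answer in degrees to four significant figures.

11.67°

Level-ground range R = v₀² sin(2θ)/g ⇒ sin(2θ) = gR/v₀² = 9.81 × 534 / 115² = 0.3961.
2θ = 23.34° or 180° − 23.34° = 156.7°, so θ = 11.67° or 78.33°.
The smaller angle is 11.67°.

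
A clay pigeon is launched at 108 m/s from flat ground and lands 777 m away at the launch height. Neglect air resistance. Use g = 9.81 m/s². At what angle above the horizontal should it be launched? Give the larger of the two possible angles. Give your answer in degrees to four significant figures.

69.60°

R = v₀² sin 2θ / g gives sin 2θ = gR/v₀² = 9.81·777/108² = 0.6535.
2θ = 40.81° or 180° − 40.81° = 139.2°, so θ = 20.40° or 69.60°.
The larger angle is 69.60°.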